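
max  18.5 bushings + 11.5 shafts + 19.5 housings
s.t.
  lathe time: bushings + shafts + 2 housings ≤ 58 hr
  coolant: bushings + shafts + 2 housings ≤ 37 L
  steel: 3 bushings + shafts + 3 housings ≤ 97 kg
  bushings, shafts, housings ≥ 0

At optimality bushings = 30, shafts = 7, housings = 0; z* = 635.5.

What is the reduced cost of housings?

Binding: coolant and steel. Non-binding: lathe time (21 unused).
Slack constraints have shadow price 0 (complementary slackness).
The binding rows give the dual system: 1·y_coolant + 3·y_steel = 18.5 and 1·y_coolant + 1·y_steel = 11.5.
Solving: y_coolant = 8, y_steel = 3.5.
Reduced cost of housings: c₃ − yᵀa₃ = 19.5 − (8·2 + 3.5·3) = 19.5 − 26.5 = -7.

-7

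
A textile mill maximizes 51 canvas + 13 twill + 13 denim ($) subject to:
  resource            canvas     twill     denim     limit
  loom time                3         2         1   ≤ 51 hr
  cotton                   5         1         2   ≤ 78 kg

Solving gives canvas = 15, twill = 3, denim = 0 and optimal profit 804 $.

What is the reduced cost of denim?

-7

Both loom time and cotton are binding at x*.
The binding rows give the dual system: 3·y_loom time + 5·y_cotton = 51 and 2·y_loom time + 1·y_cotton = 13.
→ y_loom time = 2 and y_cotton = 9.
Reduced cost of denim: c₃ − yᵀa₃ = 13 − (2·1 + 9·2) = 13 − 20 = -7.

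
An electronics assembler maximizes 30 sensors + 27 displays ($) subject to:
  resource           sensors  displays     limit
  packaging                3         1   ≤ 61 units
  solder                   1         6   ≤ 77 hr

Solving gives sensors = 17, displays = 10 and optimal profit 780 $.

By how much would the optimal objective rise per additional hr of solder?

3

Both packaging and solder are binding at x*.
The binding rows give the dual system: 3·y_packaging + 1·y_solder = 30 and 1·y_packaging + 6·y_solder = 27.
→ y_packaging = 9 and y_solder = 3.
Shadow price of solder = 3.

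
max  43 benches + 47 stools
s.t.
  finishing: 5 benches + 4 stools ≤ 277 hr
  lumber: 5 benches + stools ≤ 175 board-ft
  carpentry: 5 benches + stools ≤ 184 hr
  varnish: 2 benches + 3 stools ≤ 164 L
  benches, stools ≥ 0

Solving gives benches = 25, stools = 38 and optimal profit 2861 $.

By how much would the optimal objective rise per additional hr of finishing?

5

Check each constraint at x*: finishing 277/277 (tight); lumber 163/175 (slack 12); carpentry 163/184 (slack 21); varnish 164/164 (tight).
Slack constraints have shadow price 0 (complementary slackness).
The binding rows give the dual system: 5·y_finishing + 2·y_varnish = 43 and 4·y_finishing + 3·y_varnish = 47.
This yields shadow prices y_finishing = 5, y_varnish = 9.
Shadow price of finishing = 5.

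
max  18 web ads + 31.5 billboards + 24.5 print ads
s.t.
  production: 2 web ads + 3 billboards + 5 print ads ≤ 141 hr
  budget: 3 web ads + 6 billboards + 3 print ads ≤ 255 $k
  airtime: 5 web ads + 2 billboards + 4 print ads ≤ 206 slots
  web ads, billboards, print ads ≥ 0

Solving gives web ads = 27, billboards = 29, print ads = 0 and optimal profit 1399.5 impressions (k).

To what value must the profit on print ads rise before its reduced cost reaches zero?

Binding: production and budget. Non-binding: airtime (13 unused).
By complementary slackness, y = 0 for the non-binding constraint.
From A_Bᵀ y = c: 2·y_production + 3·y_budget = 18; 3·y_production + 6·y_budget = 31.5.
→ y_production = 4.5 and y_budget = 3.
print ads enters the basis when its profit ≥ yᵀa₃ = 4.5·5 + 3·3 = 31.5.

31.5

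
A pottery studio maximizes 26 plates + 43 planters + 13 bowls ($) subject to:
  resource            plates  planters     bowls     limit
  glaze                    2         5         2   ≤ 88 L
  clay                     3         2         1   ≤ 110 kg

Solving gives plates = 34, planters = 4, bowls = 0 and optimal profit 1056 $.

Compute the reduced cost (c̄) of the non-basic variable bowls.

-5

Check each constraint at x*: glaze 88/88 (tight); clay 110/110 (tight).
The binding rows give the dual system: 2·y_glaze + 3·y_clay = 26 and 5·y_glaze + 2·y_clay = 43.
→ y_glaze = 7 and y_clay = 4.
Reduced cost of bowls: c₃ − yᵀa₃ = 13 − (7·2 + 4·1) = 13 − 18 = -5.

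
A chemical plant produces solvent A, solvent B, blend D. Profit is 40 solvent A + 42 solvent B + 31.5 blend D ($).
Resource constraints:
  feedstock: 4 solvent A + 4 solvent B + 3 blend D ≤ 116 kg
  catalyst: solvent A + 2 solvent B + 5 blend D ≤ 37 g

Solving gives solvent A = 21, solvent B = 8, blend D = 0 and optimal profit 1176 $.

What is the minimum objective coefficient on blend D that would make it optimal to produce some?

38.5

At the optimum: feedstock uses 116 of 116 (binding); catalyst uses 37 of 37 (binding).
The binding rows give the dual system: 4·y_feedstock + 1·y_catalyst = 40 and 4·y_feedstock + 2·y_catalyst = 42.
Solving: y_feedstock = 9.5, y_catalyst = 2.
blend D enters the basis when its profit ≥ yᵀa₃ = 9.5·3 + 2·5 = 38.5.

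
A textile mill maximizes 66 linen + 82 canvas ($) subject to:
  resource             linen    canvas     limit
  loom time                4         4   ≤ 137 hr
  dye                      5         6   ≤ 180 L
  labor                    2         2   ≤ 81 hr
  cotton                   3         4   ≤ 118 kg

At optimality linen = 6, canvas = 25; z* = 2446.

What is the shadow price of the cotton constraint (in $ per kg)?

7

Binding: dye and cotton. Non-binding: loom time (13 unused), labor (19 unused).
Since loom time, labor are not tight, their duals are 0.
Dual feasibility on the basic columns requires 5·y_dye + 3·y_cotton = 66, 6·y_dye + 4·y_cotton = 82.
This yields shadow prices y_dye = 9, y_cotton = 7.
Shadow price of cotton = 7.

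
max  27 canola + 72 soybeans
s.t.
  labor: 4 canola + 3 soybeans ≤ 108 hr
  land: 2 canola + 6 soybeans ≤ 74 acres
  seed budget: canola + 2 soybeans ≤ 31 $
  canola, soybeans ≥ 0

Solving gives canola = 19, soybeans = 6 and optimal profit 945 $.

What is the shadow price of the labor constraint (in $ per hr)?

Binding: land and seed budget. Non-binding: labor (14 unused).
Since labor is not tight, its dual is 0.
The binding rows give the dual system: 2·y_land + 1·y_seed budget = 27 and 6·y_land + 2·y_seed budget = 72.
Solving: y_land = 9, y_seed budget = 9.
Shadow price of labor = 0.

0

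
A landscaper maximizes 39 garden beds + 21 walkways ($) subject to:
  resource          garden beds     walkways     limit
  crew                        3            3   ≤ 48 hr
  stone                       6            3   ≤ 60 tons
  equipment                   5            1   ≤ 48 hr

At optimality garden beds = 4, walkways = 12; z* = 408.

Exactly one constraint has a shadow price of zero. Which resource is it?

equipment

crew: 48/48 (binding)
stone: 60/60 (binding)
equipment: 32/48 (slack 16)
By complementary slackness, a constraint with positive slack has shadow price 0 → equipment.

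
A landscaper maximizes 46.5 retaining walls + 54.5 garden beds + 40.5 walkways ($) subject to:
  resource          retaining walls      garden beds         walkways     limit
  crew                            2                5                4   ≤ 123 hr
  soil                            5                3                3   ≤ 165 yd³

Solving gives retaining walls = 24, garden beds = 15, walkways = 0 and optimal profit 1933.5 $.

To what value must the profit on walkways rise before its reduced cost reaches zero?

At the optimum: crew uses 123 of 123 (binding); soil uses 165 of 165 (binding).
Dual feasibility on the basic columns requires 2·y_crew + 5·y_soil = 46.5, 5·y_crew + 3·y_soil = 54.5.
This yields shadow prices y_crew = 7, y_soil = 6.5.
walkways enters the basis when its profit ≥ yᵀa₃ = 7·4 + 6.5·3 = 47.5.

47.5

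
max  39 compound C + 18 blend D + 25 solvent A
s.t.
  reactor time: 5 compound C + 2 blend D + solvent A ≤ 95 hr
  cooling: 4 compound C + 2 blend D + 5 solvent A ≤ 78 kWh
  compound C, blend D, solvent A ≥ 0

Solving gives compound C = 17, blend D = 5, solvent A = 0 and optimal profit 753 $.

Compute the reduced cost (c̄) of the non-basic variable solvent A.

-8

At the optimum: reactor time uses 95 of 95 (binding); cooling uses 78 of 78 (binding).
From A_Bᵀ y = c: 5·y_reactor time + 4·y_cooling = 39; 2·y_reactor time + 2·y_cooling = 18.
Solving: y_reactor time = 3, y_cooling = 6.
Reduced cost of solvent A: c₃ − yᵀa₃ = 25 − (3·1 + 6·5) = 25 − 33 = -8.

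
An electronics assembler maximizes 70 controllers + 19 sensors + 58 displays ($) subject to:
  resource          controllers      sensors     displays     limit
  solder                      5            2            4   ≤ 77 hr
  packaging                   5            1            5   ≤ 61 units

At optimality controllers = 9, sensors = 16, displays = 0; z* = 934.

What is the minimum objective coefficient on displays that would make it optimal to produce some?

65

Check each constraint at x*: solder 77/77 (tight); packaging 61/61 (tight).
From A_Bᵀ y = c: 5·y_solder + 5·y_packaging = 70; 2·y_solder + 1·y_packaging = 19.
→ y_solder = 5 and y_packaging = 9.
displays enters the basis when its profit ≥ yᵀa₃ = 5·4 + 9·5 = 65.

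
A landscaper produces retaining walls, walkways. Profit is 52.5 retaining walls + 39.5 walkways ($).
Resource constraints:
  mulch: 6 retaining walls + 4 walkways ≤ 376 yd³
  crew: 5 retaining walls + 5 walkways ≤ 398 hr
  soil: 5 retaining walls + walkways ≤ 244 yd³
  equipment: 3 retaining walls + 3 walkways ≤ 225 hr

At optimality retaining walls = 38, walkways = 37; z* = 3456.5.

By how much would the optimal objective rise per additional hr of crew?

0

Check each constraint at x*: mulch 376/376 (tight); crew 375/398 (slack 23); soil 227/244 (slack 17); equipment 225/225 (tight).
Slack constraints have shadow price 0 (complementary slackness).
From A_Bᵀ y = c: 6·y_mulch + 3·y_equipment = 52.5; 4·y_mulch + 3·y_equipment = 39.5.
Solving: y_mulch = 6.5, y_equipment = 4.5.
Shadow price of crew = 0.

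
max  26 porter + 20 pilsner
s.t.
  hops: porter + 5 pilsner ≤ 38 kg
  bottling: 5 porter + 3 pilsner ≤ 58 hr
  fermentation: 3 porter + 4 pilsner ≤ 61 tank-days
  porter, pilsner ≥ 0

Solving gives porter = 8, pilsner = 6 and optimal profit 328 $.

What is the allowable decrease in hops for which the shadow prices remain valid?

26.4

Binding constraints: hops, bottling. The basis is B = [[1,5],[5,3]] with det -22.
Per unit decrease in hops, x* moves by d = (0.1364, -0.2273).
The basis stays optimal until pilsner reaches 0; allowable decrease = 26.4 kg.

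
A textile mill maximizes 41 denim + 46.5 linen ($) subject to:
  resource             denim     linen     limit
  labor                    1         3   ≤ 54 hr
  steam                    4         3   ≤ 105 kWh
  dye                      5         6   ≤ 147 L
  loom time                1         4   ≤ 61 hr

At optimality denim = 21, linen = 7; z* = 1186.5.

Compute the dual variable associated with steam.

1.5

Binding: steam and dye. Non-binding: labor (12 unused), loom time (12 unused).
Slack constraints have shadow price 0 (complementary slackness).
The binding rows give the dual system: 4·y_steam + 5·y_dye = 41 and 3·y_steam + 6·y_dye = 46.5.
Solving: y_steam = 1.5, y_dye = 7.
Shadow price of steam = 1.5.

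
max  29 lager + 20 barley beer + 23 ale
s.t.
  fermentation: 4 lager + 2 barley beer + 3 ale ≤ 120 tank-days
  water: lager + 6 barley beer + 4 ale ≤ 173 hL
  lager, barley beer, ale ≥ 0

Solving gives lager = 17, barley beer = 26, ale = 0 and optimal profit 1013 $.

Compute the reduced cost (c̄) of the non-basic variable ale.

-2

At the optimum: fermentation uses 120 of 120 (binding); water uses 173 of 173 (binding).
Dual feasibility on the basic columns requires 4·y_fermentation + 1·y_water = 29, 2·y_fermentation + 6·y_water = 20.
Solving: y_fermentation = 7, y_water = 1.
Reduced cost of ale: c₃ − yᵀa₃ = 23 − (7·3 + 1·4) = 23 − 25 = -2.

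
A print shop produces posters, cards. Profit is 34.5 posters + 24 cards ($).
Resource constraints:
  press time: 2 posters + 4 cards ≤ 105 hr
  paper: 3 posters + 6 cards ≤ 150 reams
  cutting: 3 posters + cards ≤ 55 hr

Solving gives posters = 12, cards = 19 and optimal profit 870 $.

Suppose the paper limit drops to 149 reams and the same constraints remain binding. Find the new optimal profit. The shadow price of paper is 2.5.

Δb = -1, so new z* = 870 + (2.5)·(-1) = 870 − 2.5 = 867.5.

867.5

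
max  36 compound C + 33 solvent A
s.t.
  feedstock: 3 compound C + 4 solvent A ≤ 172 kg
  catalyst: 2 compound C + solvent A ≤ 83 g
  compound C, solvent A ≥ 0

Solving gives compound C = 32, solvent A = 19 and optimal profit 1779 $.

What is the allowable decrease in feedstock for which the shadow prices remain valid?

Binding constraints: feedstock, catalyst. The basis is B = [[3,4],[2,1]] with det -5.
Per unit decrease in feedstock, x* moves by d = (0.2, -0.4).
The basis stays optimal until solvent A reaches 0; allowable decrease = 47.5 kg.

47.5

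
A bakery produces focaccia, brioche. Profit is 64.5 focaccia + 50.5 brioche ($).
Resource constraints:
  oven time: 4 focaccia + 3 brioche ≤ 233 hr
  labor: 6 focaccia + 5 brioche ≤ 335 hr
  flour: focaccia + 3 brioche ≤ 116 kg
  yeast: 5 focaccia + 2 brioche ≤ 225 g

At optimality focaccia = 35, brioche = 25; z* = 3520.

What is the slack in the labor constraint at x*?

0

labor used = 6·35 + 5·25 = 335; slack = 335 − 335 = 0.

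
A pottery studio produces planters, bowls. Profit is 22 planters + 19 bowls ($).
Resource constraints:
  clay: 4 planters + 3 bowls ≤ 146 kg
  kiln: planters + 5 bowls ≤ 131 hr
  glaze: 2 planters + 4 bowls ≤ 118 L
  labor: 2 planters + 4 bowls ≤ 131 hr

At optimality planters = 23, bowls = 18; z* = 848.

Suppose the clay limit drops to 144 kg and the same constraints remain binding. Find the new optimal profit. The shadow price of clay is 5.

838

Δb = -2, so new z* = 848 + (5)·(-2) = 848 − 10 = 838.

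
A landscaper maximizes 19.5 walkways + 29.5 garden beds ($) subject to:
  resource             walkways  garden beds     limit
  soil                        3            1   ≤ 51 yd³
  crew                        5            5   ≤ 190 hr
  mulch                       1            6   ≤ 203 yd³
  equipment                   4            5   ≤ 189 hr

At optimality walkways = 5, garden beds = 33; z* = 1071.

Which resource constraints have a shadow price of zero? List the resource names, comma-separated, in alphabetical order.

soil: 48/51 (slack 3)
crew: 190/190 (binding)
mulch: 203/203 (binding)
equipment: 185/189 (slack 4)
By complementary slackness, a constraint with positive slack has shadow price 0 → equipment, soil.

equipment, soil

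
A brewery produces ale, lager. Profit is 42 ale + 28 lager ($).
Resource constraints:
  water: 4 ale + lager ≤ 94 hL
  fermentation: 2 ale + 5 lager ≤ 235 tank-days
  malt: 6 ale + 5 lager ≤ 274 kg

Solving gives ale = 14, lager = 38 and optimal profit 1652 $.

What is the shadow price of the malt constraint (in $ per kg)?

At the optimum: water uses 94 of 94 (binding); fermentation uses 218 of 235 (slack = 17); malt uses 274 of 274 (binding).
Slack constraints have shadow price 0 (complementary slackness).
From A_Bᵀ y = c: 4·y_water + 6·y_malt = 42; 1·y_water + 5·y_malt = 28.
Solving: y_water = 3, y_malt = 5.
Shadow price of malt = 5.

5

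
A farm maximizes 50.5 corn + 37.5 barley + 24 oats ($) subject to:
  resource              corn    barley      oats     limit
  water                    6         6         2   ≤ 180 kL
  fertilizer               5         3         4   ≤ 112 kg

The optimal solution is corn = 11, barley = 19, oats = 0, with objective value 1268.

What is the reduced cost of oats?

-8

Check each constraint at x*: water 180/180 (tight); fertilizer 112/112 (tight).
The binding rows give the dual system: 6·y_water + 5·y_fertilizer = 50.5 and 6·y_water + 3·y_fertilizer = 37.5.
This yields shadow prices y_water = 3, y_fertilizer = 6.5.
Reduced cost of oats: c₃ − yᵀa₃ = 24 − (3·2 + 6.5·4) = 24 − 32 = -8.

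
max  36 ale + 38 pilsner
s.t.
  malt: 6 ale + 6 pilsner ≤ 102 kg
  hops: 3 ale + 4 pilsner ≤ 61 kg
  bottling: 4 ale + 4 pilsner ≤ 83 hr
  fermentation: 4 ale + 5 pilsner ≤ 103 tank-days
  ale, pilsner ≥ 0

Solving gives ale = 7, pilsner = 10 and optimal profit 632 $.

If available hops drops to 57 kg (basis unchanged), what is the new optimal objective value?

624

At the optimum: malt uses 102 of 102 (binding); hops uses 61 of 61 (binding); bottling uses 68 of 83 (slack = 15); fermentation uses 78 of 103 (slack = 25).
Since bottling, fermentation are not tight, their duals are 0.
The binding rows give the dual system: 6·y_malt + 3·y_hops = 36 and 6·y_malt + 4·y_hops = 38.
Solving: y_malt = 5, y_hops = 2.
Δz = y_hops·Δb = 2 × (-4) = -8, so new z* = 632 − 8 = 624.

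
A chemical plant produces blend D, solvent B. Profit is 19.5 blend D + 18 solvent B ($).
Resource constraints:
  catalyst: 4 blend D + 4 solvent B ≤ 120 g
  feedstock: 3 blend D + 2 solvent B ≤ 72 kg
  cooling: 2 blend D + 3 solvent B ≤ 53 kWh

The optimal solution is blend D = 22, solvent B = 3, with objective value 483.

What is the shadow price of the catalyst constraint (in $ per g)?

0

Binding: feedstock and cooling. Non-binding: catalyst (20 unused).
Since catalyst is not tight, its dual is 0.
The binding rows give the dual system: 3·y_feedstock + 2·y_cooling = 19.5 and 2·y_feedstock + 3·y_cooling = 18.
Solving: y_feedstock = 4.5, y_cooling = 3.
Shadow price of catalyst = 0.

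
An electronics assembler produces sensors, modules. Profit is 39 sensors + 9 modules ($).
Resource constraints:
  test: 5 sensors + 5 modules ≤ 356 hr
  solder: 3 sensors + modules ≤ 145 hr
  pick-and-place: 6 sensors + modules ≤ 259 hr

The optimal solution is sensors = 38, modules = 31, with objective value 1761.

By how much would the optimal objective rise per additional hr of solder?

5

At the optimum: test uses 345 of 356 (slack = 11); solder uses 145 of 145 (binding); pick-and-place uses 259 of 259 (binding).
Since test is not tight, its dual is 0.
The binding rows give the dual system: 3·y_solder + 6·y_pick-and-place = 39 and 1·y_solder + 1·y_pick-and-place = 9.
This yields shadow prices y_solder = 5, y_pick-and-place = 4.
Shadow price of solder = 5.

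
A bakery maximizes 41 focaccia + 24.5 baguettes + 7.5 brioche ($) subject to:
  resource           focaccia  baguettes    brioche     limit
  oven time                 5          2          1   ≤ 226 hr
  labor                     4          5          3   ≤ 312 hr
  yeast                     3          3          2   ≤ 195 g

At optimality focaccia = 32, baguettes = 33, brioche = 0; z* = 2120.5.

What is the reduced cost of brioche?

-7

Check each constraint at x*: oven time 226/226 (tight); labor 293/312 (slack 19); yeast 195/195 (tight).
Slack constraints have shadow price 0 (complementary slackness).
The binding rows give the dual system: 5·y_oven time + 3·y_yeast = 41 and 2·y_oven time + 3·y_yeast = 24.5.
This yields shadow prices y_oven time = 5.5, y_yeast = 4.5.
Reduced cost of brioche: c₃ − yᵀa₃ = 7.5 − (5.5·1 + 4.5·2) = 7.5 − 14.5 = -7.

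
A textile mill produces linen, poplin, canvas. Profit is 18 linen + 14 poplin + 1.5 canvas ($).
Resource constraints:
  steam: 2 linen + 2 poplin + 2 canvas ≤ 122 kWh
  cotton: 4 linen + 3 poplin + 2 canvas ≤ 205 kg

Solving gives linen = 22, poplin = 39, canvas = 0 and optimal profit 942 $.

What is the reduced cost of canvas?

-8.5

At the optimum: steam uses 122 of 122 (binding); cotton uses 205 of 205 (binding).
The binding rows give the dual system: 2·y_steam + 4·y_cotton = 18 and 2·y_steam + 3·y_cotton = 14.
→ y_steam = 1 and y_cotton = 4.
Reduced cost of canvas: c₃ − yᵀa₃ = 1.5 − (1·2 + 4·2) = 1.5 − 10 = -8.5.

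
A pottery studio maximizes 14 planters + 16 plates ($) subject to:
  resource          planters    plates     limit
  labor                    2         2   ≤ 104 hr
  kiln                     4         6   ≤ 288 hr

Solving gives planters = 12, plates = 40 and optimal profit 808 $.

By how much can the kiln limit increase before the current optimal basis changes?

24

Binding constraints: labor, kiln. The basis is B = [[2,2],[4,6]] with det 4.
Per unit increase in kiln, x* moves by d = (-0.5, 0.5).
The basis stays optimal until planters reaches 0; allowable increase = 24 hr.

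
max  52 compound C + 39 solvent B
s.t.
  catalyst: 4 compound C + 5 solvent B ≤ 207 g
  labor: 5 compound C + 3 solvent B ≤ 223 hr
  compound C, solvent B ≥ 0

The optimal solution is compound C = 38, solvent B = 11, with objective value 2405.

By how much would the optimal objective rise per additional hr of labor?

8

Both catalyst and labor are binding at x*.
The binding rows give the dual system: 4·y_catalyst + 5·y_labor = 52 and 5·y_catalyst + 3·y_labor = 39.
Solving: y_catalyst = 3, y_labor = 8.
Shadow price of labor = 8.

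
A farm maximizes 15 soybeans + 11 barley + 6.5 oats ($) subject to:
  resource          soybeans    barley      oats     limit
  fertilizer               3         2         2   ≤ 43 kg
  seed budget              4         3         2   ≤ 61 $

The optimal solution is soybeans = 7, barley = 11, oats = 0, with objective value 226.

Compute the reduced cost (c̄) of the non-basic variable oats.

-1.5

At the optimum: fertilizer uses 43 of 43 (binding); seed budget uses 61 of 61 (binding).
The binding rows give the dual system: 3·y_fertilizer + 4·y_seed budget = 15 and 2·y_fertilizer + 3·y_seed budget = 11.
→ y_fertilizer = 1 and y_seed budget = 3.
Reduced cost of oats: c₃ − yᵀa₃ = 6.5 − (1·2 + 3·2) = 6.5 − 8 = -1.5.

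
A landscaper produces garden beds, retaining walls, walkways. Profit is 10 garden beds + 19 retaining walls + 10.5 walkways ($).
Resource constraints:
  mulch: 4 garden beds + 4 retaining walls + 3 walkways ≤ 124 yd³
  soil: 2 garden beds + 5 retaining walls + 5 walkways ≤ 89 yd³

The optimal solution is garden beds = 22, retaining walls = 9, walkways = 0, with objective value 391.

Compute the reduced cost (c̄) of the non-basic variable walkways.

At the optimum: mulch uses 124 of 124 (binding); soil uses 89 of 89 (binding).
The binding rows give the dual system: 4·y_mulch + 2·y_soil = 10 and 4·y_mulch + 5·y_soil = 19.
Solving: y_mulch = 1, y_soil = 3.
Reduced cost of walkways: c₃ − yᵀa₃ = 10.5 − (1·3 + 3·5) = 10.5 − 18 = -7.5.

-7.5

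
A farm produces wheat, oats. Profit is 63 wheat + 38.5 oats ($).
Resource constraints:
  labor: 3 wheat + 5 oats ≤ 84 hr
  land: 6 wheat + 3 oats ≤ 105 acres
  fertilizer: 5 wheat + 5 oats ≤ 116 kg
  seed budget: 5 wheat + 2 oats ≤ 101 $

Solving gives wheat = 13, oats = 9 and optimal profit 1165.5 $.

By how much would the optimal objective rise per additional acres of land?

Check each constraint at x*: labor 84/84 (tight); land 105/105 (tight); fertilizer 110/116 (slack 6); seed budget 83/101 (slack 18).
By complementary slackness, y = 0 for the non-binding constraints.
The binding rows give the dual system: 3·y_labor + 6·y_land = 63 and 5·y_labor + 3·y_land = 38.5.
Solving: y_labor = 2, y_land = 9.5.
Shadow price of land = 9.5.

9.5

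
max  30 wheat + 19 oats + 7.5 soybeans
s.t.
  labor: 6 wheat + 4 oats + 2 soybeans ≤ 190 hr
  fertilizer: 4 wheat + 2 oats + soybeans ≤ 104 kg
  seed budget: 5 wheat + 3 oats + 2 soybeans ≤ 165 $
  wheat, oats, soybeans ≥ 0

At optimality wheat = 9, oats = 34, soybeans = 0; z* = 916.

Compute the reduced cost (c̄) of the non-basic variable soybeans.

At the optimum: labor uses 190 of 190 (binding); fertilizer uses 104 of 104 (binding); seed budget uses 147 of 165 (slack = 18).
By complementary slackness, y = 0 for the non-binding constraint.
From A_Bᵀ y = c: 6·y_labor + 4·y_fertilizer = 30; 4·y_labor + 2·y_fertilizer = 19.
→ y_labor = 4 and y_fertilizer = 1.5.
Reduced cost of soybeans: c₃ − yᵀa₃ = 7.5 − (4·2 + 1.5·1) = 7.5 − 9.5 = -2.

-2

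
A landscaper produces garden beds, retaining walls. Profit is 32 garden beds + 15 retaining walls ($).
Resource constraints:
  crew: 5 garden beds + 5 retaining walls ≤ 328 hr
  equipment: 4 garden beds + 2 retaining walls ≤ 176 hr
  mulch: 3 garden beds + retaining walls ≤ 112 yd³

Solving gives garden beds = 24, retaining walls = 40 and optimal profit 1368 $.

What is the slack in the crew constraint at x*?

crew used = 5·24 + 5·40 = 320; slack = 328 − 320 = 8.

8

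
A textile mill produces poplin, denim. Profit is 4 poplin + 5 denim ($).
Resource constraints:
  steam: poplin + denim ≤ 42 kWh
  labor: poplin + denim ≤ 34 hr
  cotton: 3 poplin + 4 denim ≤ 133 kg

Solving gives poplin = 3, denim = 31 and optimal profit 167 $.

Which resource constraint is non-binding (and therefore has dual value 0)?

steam

steam: 34/42 (slack 8)
labor: 34/34 (binding)
cotton: 133/133 (binding)
By complementary slackness, a constraint with positive slack has shadow price 0 → steam.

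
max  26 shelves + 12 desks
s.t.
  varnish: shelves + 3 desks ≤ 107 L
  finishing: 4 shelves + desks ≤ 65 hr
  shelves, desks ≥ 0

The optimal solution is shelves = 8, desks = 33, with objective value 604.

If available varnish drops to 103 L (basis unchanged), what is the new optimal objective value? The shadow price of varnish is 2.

Δb = -4, so new z* = 604 + (2)·(-4) = 604 − 8 = 596.

596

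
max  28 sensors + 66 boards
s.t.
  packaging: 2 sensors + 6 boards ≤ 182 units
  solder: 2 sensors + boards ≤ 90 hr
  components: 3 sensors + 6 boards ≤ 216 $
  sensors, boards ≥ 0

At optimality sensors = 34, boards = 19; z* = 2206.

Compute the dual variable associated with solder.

At the optimum: packaging uses 182 of 182 (binding); solder uses 87 of 90 (slack = 3); components uses 216 of 216 (binding).
Since solder is not tight, its dual is 0.
Dual feasibility on the basic columns requires 2·y_packaging + 3·y_components = 28, 6·y_packaging + 6·y_components = 66.
This yields shadow prices y_packaging = 5, y_components = 6.
Shadow price of solder = 0.

0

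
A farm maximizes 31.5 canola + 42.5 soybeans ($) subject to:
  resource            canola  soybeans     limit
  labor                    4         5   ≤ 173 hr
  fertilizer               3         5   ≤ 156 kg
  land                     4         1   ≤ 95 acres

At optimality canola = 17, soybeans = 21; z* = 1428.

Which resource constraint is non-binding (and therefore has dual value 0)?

land

labor: 173/173 (binding)
fertilizer: 156/156 (binding)
land: 89/95 (slack 6)
By complementary slackness, a constraint with positive slack has shadow price 0 → land.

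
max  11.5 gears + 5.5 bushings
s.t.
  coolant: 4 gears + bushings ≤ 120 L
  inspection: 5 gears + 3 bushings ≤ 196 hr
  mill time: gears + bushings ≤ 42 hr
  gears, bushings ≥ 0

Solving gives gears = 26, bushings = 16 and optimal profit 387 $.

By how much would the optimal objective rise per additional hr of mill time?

Check each constraint at x*: coolant 120/120 (tight); inspection 178/196 (slack 18); mill time 42/42 (tight).
Slack constraints have shadow price 0 (complementary slackness).
Dual feasibility on the basic columns requires 4·y_coolant + 1·y_mill time = 11.5, 1·y_coolant + 1·y_mill time = 5.5.
→ y_coolant = 2 and y_mill time = 3.5.
Shadow price of mill time = 3.5.

3.5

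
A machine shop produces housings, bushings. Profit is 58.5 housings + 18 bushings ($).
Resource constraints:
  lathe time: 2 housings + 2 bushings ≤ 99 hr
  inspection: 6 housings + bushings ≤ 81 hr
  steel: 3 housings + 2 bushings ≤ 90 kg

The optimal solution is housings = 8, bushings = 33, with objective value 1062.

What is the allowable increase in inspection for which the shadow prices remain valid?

99

Binding constraints: inspection, steel. The basis is B = [[6,1],[3,2]] with det 9.
Per unit increase in inspection, x* moves by d = (0.2222, -0.3333).
The basis stays optimal until bushings reaches 0; allowable increase = 99 hr.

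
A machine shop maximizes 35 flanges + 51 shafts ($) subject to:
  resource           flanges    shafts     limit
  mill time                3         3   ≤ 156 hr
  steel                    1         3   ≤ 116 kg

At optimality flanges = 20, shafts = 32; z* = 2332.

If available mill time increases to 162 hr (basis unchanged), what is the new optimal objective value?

2386

Check each constraint at x*: mill time 156/156 (tight); steel 116/116 (tight).
The binding rows give the dual system: 3·y_mill time + 1·y_steel = 35 and 3·y_mill time + 3·y_steel = 51.
Solving: y_mill time = 9, y_steel = 8.
Δz = y_mill time·Δb = 9 × (6) = 54, so new z* = 2332 + 54 = 2386.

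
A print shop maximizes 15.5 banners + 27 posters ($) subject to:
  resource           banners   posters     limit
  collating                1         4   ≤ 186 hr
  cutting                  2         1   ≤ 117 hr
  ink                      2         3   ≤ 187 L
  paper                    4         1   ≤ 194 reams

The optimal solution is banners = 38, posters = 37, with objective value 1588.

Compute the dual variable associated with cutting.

Check each constraint at x*: collating 186/186 (tight); cutting 113/117 (slack 4); ink 187/187 (tight); paper 189/194 (slack 5).
By complementary slackness, y = 0 for the non-binding constraints.
Dual feasibility on the basic columns requires 1·y_collating + 2·y_ink = 15.5, 4·y_collating + 3·y_ink = 27.
Solving: y_collating = 1.5, y_ink = 7.
Shadow price of cutting = 0.

0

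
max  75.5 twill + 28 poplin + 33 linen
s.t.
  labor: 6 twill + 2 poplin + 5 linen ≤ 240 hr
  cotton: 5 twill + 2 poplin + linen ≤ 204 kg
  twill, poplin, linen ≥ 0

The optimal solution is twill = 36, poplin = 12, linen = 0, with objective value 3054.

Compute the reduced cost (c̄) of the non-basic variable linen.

-3

At the optimum: labor uses 240 of 240 (binding); cotton uses 204 of 204 (binding).
Dual feasibility on the basic columns requires 6·y_labor + 5·y_cotton = 75.5, 2·y_labor + 2·y_cotton = 28.
This yields shadow prices y_labor = 5.5, y_cotton = 8.5.
Reduced cost of linen: c₃ − yᵀa₃ = 33 − (5.5·5 + 8.5·1) = 33 − 36 = -3.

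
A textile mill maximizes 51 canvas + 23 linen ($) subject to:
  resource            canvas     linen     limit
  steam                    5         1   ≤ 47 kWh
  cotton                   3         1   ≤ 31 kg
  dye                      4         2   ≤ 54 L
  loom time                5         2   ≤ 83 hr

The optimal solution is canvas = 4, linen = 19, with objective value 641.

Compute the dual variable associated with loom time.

Check each constraint at x*: steam 39/47 (slack 8); cotton 31/31 (tight); dye 54/54 (tight); loom time 58/83 (slack 25).
Slack constraints have shadow price 0 (complementary slackness).
The binding rows give the dual system: 3·y_cotton + 4·y_dye = 51 and 1·y_cotton + 2·y_dye = 23.
Solving: y_cotton = 5, y_dye = 9.
Shadow price of loom time = 0.

0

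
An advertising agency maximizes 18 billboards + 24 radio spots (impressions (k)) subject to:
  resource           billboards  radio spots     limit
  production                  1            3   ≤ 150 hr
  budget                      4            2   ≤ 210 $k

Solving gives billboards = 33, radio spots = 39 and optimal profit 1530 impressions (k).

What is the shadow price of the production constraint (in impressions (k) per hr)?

Check each constraint at x*: production 150/150 (tight); budget 210/210 (tight).
From A_Bᵀ y = c: 1·y_production + 4·y_budget = 18; 3·y_production + 2·y_budget = 24.
→ y_production = 6 and y_budget = 3.
Shadow price of production = 6.

6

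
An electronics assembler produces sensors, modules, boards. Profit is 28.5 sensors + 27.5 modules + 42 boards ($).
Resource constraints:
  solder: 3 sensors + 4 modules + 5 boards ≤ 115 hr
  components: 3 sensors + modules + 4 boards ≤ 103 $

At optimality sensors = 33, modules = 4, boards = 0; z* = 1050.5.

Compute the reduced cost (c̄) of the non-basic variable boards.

Check each constraint at x*: solder 115/115 (tight); components 103/103 (tight).
From A_Bᵀ y = c: 3·y_solder + 3·y_components = 28.5; 4·y_solder + 1·y_components = 27.5.
→ y_solder = 6 and y_components = 3.5.
Reduced cost of boards: c₃ − yᵀa₃ = 42 − (6·5 + 3.5·4) = 42 − 44 = -2.

-2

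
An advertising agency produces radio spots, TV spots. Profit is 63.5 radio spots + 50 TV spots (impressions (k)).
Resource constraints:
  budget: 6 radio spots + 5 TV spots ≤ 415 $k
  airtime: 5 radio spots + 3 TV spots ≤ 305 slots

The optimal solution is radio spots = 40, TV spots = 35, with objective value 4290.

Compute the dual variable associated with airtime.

2.5

Both budget and airtime are binding at x*.
From A_Bᵀ y = c: 6·y_budget + 5·y_airtime = 63.5; 5·y_budget + 3·y_airtime = 50.
→ y_budget = 8.5 and y_airtime = 2.5.
Shadow price of airtime = 2.5.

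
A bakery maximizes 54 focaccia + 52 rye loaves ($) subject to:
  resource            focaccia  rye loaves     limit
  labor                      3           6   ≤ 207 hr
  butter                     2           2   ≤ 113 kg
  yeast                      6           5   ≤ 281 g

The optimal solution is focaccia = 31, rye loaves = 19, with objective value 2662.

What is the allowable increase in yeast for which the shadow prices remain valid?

45.5

Binding constraints: labor, yeast. The basis is B = [[3,6],[6,5]] with det -21.
Per unit increase in yeast, x* moves by d = (0.2857, -0.1429).
The basis stays optimal until butter becomes binding; allowable increase = 45.5 g.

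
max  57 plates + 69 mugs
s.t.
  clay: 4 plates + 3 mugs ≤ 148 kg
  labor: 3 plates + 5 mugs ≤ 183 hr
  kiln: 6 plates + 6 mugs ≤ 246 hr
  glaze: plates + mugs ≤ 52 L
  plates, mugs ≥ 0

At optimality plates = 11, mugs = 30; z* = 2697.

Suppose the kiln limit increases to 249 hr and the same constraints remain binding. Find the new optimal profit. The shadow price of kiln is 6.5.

Δb = 3, so new z* = 2697 + (6.5)·(3) = 2697 + 19.5 = 2716.5.

2716.5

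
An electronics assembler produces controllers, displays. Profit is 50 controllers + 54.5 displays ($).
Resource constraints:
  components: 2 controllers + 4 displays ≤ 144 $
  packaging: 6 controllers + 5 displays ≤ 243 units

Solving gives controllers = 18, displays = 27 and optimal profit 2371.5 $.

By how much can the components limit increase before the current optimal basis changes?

Binding constraints: components, packaging. The basis is B = [[2,4],[6,5]] with det -14.
Per unit increase in components, x* moves by d = (-0.3571, 0.4286).
The basis stays optimal until controllers reaches 0; allowable increase = 50.4 $.

50.4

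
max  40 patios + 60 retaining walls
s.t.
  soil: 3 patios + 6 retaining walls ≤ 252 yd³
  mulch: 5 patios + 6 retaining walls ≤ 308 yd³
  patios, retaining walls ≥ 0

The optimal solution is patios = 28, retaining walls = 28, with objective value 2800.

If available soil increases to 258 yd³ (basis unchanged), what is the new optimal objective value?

At the optimum: soil uses 252 of 252 (binding); mulch uses 308 of 308 (binding).
From A_Bᵀ y = c: 3·y_soil + 5·y_mulch = 40; 6·y_soil + 6·y_mulch = 60.
→ y_soil = 5 and y_mulch = 5.
Δz = y_soil·Δb = 5 × (6) = 30, so new z* = 2800 + 30 = 2830.

2830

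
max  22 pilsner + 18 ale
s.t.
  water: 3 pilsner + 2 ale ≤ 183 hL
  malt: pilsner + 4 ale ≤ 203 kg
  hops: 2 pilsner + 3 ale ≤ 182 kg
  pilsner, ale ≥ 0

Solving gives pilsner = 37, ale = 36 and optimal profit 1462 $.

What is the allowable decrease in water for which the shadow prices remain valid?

Binding constraints: water, hops. The basis is B = [[3,2],[2,3]] with det 5.
Per unit decrease in water, x* moves by d = (-0.6, 0.4).
The basis stays optimal until malt becomes binding; allowable decrease = 22 hL.

22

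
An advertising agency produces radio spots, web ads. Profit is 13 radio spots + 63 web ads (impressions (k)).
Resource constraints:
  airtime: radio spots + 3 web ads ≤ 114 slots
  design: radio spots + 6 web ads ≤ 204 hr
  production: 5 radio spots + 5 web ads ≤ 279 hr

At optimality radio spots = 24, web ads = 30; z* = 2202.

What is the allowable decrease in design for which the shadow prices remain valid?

Binding constraints: airtime, design. The basis is B = [[1,3],[1,6]] with det 3.
Per unit decrease in design, x* moves by d = (1, -0.3333).
The basis stays optimal until production becomes binding; allowable decrease = 2.7 hr.

2.7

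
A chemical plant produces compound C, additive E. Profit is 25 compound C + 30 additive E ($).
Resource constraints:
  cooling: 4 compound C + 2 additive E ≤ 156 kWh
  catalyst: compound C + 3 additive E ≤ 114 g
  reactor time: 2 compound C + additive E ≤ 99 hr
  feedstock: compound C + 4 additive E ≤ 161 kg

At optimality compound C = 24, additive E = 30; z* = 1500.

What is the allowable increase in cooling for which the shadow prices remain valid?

42

Binding constraints: cooling, catalyst. The basis is B = [[4,2],[1,3]] with det 10.
Per unit increase in cooling, x* moves by d = (0.3, -0.1).
The basis stays optimal until reactor time becomes binding; allowable increase = 42 kWh.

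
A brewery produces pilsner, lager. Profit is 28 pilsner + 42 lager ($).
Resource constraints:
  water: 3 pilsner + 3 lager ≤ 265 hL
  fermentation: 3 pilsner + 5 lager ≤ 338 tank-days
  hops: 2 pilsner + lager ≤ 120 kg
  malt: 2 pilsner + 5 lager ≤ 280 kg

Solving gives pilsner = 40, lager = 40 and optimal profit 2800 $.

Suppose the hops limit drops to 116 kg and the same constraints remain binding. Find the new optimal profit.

2772

At the optimum: water uses 240 of 265 (slack = 25); fermentation uses 320 of 338 (slack = 18); hops uses 120 of 120 (binding); malt uses 280 of 280 (binding).
Slack constraints have shadow price 0 (complementary slackness).
From A_Bᵀ y = c: 2·y_hops + 2·y_malt = 28; 1·y_hops + 5·y_malt = 42.
→ y_hops = 7 and y_malt = 7.
Δz = y_hops·Δb = 7 × (-4) = -28, so new z* = 2800 − 28 = 2772.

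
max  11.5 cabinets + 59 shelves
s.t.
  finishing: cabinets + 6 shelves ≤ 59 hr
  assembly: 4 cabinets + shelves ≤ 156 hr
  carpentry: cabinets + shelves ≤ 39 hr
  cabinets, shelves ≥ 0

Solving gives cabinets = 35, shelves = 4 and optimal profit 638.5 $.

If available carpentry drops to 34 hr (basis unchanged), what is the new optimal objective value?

At the optimum: finishing uses 59 of 59 (binding); assembly uses 144 of 156 (slack = 12); carpentry uses 39 of 39 (binding).
By complementary slackness, y = 0 for the non-binding constraint.
Dual feasibility on the basic columns requires 1·y_finishing + 1·y_carpentry = 11.5, 6·y_finishing + 1·y_carpentry = 59.
Solving: y_finishing = 9.5, y_carpentry = 2.
Δz = y_carpentry·Δb = 2 × (-5) = -10, so new z* = 638.5 − 10 = 628.5.

628.5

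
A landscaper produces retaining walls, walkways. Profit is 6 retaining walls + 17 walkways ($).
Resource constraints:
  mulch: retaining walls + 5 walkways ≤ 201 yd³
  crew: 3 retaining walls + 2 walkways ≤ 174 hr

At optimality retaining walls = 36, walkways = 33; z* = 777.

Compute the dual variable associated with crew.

At the optimum: mulch uses 201 of 201 (binding); crew uses 174 of 174 (binding).
Dual feasibility on the basic columns requires 1·y_mulch + 3·y_crew = 6, 5·y_mulch + 2·y_crew = 17.
This yields shadow prices y_mulch = 3, y_crew = 1.
Shadow price of crew = 1.

1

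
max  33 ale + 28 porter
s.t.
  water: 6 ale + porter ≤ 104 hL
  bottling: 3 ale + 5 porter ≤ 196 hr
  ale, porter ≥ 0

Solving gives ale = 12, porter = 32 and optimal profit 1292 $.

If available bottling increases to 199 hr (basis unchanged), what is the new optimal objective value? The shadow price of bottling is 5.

Δb = 3, so new z* = 1292 + (5)·(3) = 1292 + 15 = 1307.

1307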